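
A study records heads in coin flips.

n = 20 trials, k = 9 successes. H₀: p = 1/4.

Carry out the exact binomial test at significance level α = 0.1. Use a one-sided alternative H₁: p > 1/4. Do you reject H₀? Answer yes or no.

Exact binomial: n=20, k=9, p₀=1/4=0.2500
P(X≥9) from Σ C(n,i)·p₀^i·(1−p₀)^(n−i)
p-value (one-sided, H₁ greater) = 0.04093
At α=0.1: p < α → reject H₀

reject H₀: yes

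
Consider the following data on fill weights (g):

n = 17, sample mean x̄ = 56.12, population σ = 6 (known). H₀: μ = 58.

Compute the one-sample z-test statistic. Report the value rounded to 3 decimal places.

test statistic = -1.292

SE = σ/√n = 6/√17 = 1.4552
z = (x̄−μ₀)/SE = (56.12−58)/1.4552 = -1.2919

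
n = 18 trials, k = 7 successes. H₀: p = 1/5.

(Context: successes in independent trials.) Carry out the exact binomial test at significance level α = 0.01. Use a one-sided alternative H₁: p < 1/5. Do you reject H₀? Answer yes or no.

reject H₀: no

Exact binomial: n=18, k=7, p₀=1/5=0.2000
P(X≤7) from Σ C(n,i)·p₀^i·(1−p₀)^(n−i)
p-value (one-sided, H₁ less) = 0.98372
At α=0.01: p ≥ α → fail to reject H₀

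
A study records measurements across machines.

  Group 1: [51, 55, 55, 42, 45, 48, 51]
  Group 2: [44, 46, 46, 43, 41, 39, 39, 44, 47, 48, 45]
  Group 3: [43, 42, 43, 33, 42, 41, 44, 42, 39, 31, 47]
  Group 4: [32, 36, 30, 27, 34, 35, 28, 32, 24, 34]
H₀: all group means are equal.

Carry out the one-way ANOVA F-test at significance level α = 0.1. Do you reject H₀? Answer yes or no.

Group means [49.57, 43.82, 40.64, 31.20], grand mean 40.718
SSB = Σnᵢ(x̄ᵢ−x̄)² = 1560.401; SSW = ΣΣ(x−x̄ᵢ)² = 595.496
MSB = 1560.401/3 = 520.1338; MSW = 595.496/35 = 17.0142
F = MSB/MSW = 30.5706
df = (3, 35)
p-value (upper-tail) = 0.00000
At α=0.1: p < α → reject H₀

reject H₀: yes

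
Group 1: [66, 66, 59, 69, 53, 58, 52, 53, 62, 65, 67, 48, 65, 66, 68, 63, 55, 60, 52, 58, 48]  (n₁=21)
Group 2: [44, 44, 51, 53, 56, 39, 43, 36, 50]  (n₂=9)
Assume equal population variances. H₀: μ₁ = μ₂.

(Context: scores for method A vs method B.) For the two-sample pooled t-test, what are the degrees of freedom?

degrees of freedom = 28

df = n₁ + n₂ − 2 = 21 + 9 − 2 = 28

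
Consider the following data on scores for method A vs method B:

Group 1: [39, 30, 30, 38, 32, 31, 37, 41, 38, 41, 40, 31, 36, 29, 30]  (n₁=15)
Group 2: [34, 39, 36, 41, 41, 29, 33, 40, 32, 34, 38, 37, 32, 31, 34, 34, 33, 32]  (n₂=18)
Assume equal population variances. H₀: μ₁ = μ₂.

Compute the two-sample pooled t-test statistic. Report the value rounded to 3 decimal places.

x̄₁=34.867, s₁=4.533, n₁=15
x̄₂=35.000, s₂=3.581, n₂=18
s_p² = [14·4.533² + 17·3.581²]/31 = 16.3140
SE = √(s_p²·(1/15+1/18)) = 1.4121
t = (34.867−35.000)/1.4121 = -0.0944
df = 31

test statistic = -0.094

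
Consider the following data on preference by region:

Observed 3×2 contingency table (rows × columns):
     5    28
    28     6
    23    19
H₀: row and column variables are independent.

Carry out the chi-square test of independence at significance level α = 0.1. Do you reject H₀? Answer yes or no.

Row totals [33, 34, 42], col totals [56, 53], n=109
χ² = (5−16.95)²/16.95 + (28−16.05)²/16.05 + (28−17.47)²/17.47 + (6−16.53)²/16.53 + (23−21.58)²/21.58 + (19−20.42)²/20.42 = 30.5872
df = 2
p-value (upper-tail) = 0.00000
At α=0.1: p < α → reject H₀

reject H₀: yes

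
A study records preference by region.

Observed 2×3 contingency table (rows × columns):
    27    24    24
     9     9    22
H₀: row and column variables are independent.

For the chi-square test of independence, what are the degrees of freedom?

df = (r−1)(c−1) = (2−1)·(3−1) = 2

degrees of freedom = 2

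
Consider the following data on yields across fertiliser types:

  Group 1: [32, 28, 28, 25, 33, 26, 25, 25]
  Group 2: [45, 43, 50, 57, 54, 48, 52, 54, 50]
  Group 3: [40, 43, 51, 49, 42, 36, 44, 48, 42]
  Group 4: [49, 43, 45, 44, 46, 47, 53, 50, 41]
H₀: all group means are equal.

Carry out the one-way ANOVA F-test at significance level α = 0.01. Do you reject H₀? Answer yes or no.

reject H₀: yes

Group means [27.75, 50.33, 43.89, 46.44], grand mean 42.514
SSB = Σnᵢ(x̄ᵢ−x̄)² = 2450.132; SSW = ΣΣ(x−x̄ᵢ)² = 524.611
MSB = 2450.132/3 = 816.7106; MSW = 524.611/31 = 16.9229
F = MSB/MSW = 48.2606
df = (3, 31)
p-value (upper-tail) = 0.00000
At α=0.01: p < α → reject H₀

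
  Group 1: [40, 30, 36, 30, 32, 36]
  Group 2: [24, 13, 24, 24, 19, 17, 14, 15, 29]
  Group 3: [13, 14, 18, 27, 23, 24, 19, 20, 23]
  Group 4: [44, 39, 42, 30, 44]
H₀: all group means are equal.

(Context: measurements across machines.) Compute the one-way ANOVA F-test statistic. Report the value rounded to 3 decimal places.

test statistic = 25.860

Group means [34.00, 19.89, 20.11, 39.80], grand mean 26.310
SSB = Σnᵢ(x̄ᵢ−x̄)² = 1981.629; SSW = ΣΣ(x−x̄ᵢ)² = 638.578
MSB = 1981.629/3 = 660.5430; MSW = 638.578/25 = 25.5431
F = MSB/MSW = 25.8599
df = (3, 25)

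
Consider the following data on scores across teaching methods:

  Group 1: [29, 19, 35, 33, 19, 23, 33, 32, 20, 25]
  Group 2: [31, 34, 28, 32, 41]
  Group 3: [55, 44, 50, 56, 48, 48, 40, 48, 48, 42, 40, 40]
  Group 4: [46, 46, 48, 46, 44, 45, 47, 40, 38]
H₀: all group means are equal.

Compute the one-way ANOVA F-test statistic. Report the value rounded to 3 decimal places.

Group means [26.80, 33.20, 46.58, 44.44], grand mean 38.694
SSB = Σnᵢ(x̄ᵢ−x̄)² = 2610.100; SSW = ΣΣ(x−x̄ᵢ)² = 881.539
MSB = 2610.100/3 = 870.0333; MSW = 881.539/32 = 27.5481
F = MSB/MSW = 31.5823
df = (3, 32)

test statistic = 31.582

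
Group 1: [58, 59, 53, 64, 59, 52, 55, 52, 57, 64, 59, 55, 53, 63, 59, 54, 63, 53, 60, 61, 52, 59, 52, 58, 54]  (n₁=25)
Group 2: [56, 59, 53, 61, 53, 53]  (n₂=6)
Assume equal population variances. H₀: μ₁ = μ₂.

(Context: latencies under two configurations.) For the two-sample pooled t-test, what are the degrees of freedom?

df = n₁ + n₂ − 2 = 25 + 6 − 2 = 29

degrees of freedom = 29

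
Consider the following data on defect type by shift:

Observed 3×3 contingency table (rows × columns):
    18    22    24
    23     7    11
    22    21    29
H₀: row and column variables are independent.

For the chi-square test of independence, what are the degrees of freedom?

df = (r−1)(c−1) = (3−1)·(3−1) = 4

degrees of freedom = 4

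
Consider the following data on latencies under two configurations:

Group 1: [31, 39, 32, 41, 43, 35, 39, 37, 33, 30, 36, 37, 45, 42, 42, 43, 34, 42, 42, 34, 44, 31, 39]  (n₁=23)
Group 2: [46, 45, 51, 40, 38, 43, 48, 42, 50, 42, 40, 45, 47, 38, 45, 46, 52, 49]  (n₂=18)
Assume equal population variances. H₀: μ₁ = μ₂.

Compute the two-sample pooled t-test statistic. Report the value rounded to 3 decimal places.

test statistic = -4.913

x̄₁=37.870, s₁=4.674, n₁=23
x̄₂=44.833, s₂=4.274, n₂=18
s_p² = [22·4.674² + 17·4.274²]/39 = 20.2848
SE = √(s_p²·(1/23+1/18)) = 1.4174
t = (37.870−44.833)/1.4174 = -4.9132
df = 39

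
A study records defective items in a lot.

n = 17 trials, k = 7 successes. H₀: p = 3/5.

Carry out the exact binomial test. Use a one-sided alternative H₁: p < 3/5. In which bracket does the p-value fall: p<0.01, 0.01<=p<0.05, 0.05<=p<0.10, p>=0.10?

Exact binomial: n=17, k=7, p₀=3/5=0.6000
P(X≤7) from Σ C(n,i)·p₀^i·(1−p₀)^(n−i)
p-value (one-sided, H₁ less) = 0.09190
→ bracket: 0.05<=p<0.10

p-value bracket: 0.05<=p<0.10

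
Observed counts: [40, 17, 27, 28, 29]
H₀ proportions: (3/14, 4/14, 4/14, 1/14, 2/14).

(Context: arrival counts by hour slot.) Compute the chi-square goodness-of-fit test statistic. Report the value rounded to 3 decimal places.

test statistic = 56.820

n = 141; E_i = n·p_i = [30.21, 40.29, 40.29, 10.07, 20.14]
χ² = (40−30.21)²/30.21 + (17−40.29)²/40.29 + (27−40.29)²/40.29 + (28−10.07)²/10.07 + (29−20.14)²/20.14 = 56.8203
df = 4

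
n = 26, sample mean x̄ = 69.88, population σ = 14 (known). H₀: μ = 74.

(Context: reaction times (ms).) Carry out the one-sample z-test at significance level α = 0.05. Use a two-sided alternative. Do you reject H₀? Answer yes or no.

reject H₀: no

SE = σ/√n = 14/√26 = 2.7456
z = (x̄−μ₀)/SE = (69.88−74)/2.7456 = -1.5006
p-value (two-sided) = 0.13347
At α=0.05: p ≥ α → fail to reject H₀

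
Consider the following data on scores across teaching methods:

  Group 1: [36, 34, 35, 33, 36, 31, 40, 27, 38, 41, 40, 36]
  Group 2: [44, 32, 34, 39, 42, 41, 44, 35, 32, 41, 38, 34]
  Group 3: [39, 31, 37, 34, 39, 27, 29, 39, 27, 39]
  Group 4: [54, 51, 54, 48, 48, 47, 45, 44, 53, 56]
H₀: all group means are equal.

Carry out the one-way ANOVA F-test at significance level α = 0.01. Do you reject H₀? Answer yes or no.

reject H₀: yes

Group means [35.58, 38.00, 34.10, 50.00], grand mean 39.182
SSB = Σnᵢ(x̄ᵢ−x̄)² = 1600.729; SSW = ΣΣ(x−x̄ᵢ)² = 795.817
MSB = 1600.729/3 = 533.5763; MSW = 795.817/40 = 19.8954
F = MSB/MSW = 26.8191
df = (3, 40)
p-value (upper-tail) = 0.00000
At α=0.01: p < α → reject H₀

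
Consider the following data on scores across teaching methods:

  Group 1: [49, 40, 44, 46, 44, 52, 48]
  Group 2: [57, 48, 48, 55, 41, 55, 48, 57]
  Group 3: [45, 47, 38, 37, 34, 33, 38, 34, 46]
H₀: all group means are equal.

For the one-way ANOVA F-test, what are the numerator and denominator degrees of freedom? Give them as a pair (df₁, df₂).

k = 3 groups, N = 24 total
df = (k−1, N−k) = (3−1, 24−3) = (2, 21)

degrees of freedom = [2, 21]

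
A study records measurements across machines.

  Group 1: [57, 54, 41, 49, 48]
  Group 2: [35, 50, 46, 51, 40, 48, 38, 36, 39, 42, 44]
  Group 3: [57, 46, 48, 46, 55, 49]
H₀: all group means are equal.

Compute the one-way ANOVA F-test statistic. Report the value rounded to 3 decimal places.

Group means [49.80, 42.64, 50.17], grand mean 46.318
SSB = Σnᵢ(x̄ᵢ−x̄)² = 298.594; SSW = ΣΣ(x−x̄ᵢ)² = 572.179
MSB = 298.594/2 = 149.2970; MSW = 572.179/19 = 30.1147
F = MSB/MSW = 4.9576
df = (2, 19)

test statistic = 4.958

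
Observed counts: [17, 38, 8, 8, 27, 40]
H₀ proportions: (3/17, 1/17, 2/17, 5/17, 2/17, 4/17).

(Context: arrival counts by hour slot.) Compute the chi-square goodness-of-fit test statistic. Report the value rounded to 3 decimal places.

n = 138; E_i = n·p_i = [24.35, 8.12, 16.24, 40.59, 16.24, 32.47]
χ² = (17−24.35)²/24.35 + (38−8.12)²/8.12 + (8−16.24)²/16.24 + (8−40.59)²/40.59 + (27−16.24)²/16.24 + (40−32.47)²/32.47 = 151.4476
df = 5

test statistic = 151.448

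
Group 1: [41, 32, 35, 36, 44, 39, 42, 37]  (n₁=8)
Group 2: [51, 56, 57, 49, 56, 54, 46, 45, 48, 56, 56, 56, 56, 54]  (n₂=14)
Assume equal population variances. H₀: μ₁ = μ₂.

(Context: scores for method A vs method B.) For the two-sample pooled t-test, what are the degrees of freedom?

degrees of freedom = 20

df = n₁ + n₂ − 2 = 8 + 14 − 2 = 20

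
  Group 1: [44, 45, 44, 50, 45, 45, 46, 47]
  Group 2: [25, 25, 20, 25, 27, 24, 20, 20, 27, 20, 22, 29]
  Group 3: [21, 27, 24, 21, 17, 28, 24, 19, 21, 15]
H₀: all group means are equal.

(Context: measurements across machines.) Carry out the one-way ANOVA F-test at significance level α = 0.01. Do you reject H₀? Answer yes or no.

Group means [45.75, 23.67, 21.70], grand mean 28.900
SSB = Σnᵢ(x̄ᵢ−x̄)² = 3118.433; SSW = ΣΣ(x−x̄ᵢ)² = 294.267
MSB = 3118.433/2 = 1559.2167; MSW = 294.267/27 = 10.8988
F = MSB/MSW = 143.0636
df = (2, 27)
p-value (upper-tail) = 0.00000
At α=0.01: p < α → reject H₀

reject H₀: yes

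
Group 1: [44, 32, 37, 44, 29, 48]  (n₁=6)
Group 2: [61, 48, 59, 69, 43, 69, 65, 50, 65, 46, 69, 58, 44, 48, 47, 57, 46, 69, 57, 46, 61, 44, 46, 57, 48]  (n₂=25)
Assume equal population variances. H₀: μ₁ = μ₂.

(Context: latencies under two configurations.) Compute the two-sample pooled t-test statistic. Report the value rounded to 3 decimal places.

x̄₁=39.000, s₁=7.537, n₁=6
x̄₂=54.880, s₂=9.216, n₂=25
s_p² = [5·7.537² + 24·9.216²]/29 = 80.0910
SE = √(s_p²·(1/6+1/25)) = 4.0684
t = (39.000−54.880)/4.0684 = -3.9032
df = 29

test statistic = -3.903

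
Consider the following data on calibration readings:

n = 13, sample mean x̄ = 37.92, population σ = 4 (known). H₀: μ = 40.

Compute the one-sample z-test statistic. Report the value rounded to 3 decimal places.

test statistic = -1.875

SE = σ/√n = 4/√13 = 1.1094
z = (x̄−μ₀)/SE = (37.92−40)/1.1094 = -1.8749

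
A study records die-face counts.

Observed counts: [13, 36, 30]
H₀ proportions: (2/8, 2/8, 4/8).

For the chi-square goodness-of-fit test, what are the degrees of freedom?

df = k − 1 = 3 − 1 = 2

degrees of freedom = 2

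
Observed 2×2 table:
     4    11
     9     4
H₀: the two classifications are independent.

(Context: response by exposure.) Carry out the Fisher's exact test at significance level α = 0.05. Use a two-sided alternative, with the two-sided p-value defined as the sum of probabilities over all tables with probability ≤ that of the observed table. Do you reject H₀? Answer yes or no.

Margins: r₁=15, r₂=13, c₁=13, c₂=15, n=28
p_obs = C(15,4)·C(13,9)/C(28,13); sum pmf over tables with pmf ≤ p_obs
p-value (two-sided) = 0.05571
At α=0.05: p ≥ α → fail to reject H₀

reject H₀: no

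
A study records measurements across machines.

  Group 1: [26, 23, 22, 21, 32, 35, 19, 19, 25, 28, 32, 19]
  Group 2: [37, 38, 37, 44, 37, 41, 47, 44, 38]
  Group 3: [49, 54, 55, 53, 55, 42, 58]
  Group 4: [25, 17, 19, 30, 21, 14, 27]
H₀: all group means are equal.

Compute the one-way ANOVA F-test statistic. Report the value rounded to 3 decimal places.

test statistic = 58.684

Group means [25.08, 40.33, 52.29, 21.86], grand mean 33.800
SSB = Σnᵢ(x̄ᵢ−x̄)² = 4686.398; SSW = ΣΣ(x−x̄ᵢ)² = 825.202
MSB = 4686.398/3 = 1562.1325; MSW = 825.202/31 = 26.6194
F = MSB/MSW = 58.6839
df = (3, 31)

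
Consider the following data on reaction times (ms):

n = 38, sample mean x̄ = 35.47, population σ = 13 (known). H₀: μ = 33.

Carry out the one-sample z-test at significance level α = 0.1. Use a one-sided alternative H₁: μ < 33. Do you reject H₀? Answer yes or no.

SE = σ/√n = 13/√38 = 2.1089
z = (x̄−μ₀)/SE = (35.47−33)/2.1089 = 1.1712
p-value (one-sided, H₁ less) = 0.87925
At α=0.1: p ≥ α → fail to reject H₀

reject H₀: no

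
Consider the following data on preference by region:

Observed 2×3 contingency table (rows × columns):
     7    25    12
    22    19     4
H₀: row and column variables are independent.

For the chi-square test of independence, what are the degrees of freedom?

df = (r−1)(c−1) = (2−1)·(3−1) = 2

degrees of freedom = 2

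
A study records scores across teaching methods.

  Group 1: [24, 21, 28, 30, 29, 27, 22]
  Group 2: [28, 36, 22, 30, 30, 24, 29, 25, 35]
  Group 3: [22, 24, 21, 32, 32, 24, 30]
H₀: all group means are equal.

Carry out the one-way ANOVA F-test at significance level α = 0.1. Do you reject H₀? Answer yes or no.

Group means [25.86, 28.78, 26.43], grand mean 27.174
SSB = Σnᵢ(x̄ᵢ−x̄)² = 39.177; SSW = ΣΣ(x−x̄ᵢ)² = 388.127
MSB = 39.177/2 = 19.5887; MSW = 388.127/20 = 19.4063
F = MSB/MSW = 1.0094
df = (2, 20)
p-value (upper-tail) = 0.38227
At α=0.1: p ≥ α → fail to reject H₀

reject H₀: no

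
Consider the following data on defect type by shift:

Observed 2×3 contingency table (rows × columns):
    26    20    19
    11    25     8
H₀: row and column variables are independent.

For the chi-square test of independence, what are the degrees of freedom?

df = (r−1)(c−1) = (2−1)·(3−1) = 2

degrees of freedom = 2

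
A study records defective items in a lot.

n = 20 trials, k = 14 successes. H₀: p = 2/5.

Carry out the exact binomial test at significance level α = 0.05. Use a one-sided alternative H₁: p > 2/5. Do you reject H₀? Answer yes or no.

reject H₀: yes

Exact binomial: n=20, k=14, p₀=2/5=0.4000
P(X≥14) from Σ C(n,i)·p₀^i·(1−p₀)^(n−i)
p-value (one-sided, H₁ greater) = 0.00647
At α=0.05: p < α → reject H₀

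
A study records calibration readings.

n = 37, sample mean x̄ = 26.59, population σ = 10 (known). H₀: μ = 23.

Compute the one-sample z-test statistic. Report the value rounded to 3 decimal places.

SE = σ/√n = 10/√37 = 1.6440
z = (x̄−μ₀)/SE = (26.59−23)/1.6440 = 2.1837

test statistic = 2.184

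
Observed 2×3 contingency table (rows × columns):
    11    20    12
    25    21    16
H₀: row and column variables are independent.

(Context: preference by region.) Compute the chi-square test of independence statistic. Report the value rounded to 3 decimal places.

test statistic = 2.690

Row totals [43, 62], col totals [36, 41, 28], n=105
χ² = (11−14.74)²/14.74 + (20−16.79)²/16.79 + (12−11.47)²/11.47 + (25−21.26)²/21.26 + (21−24.21)²/24.21 + (16−16.53)²/16.53 = 2.6903
df = 2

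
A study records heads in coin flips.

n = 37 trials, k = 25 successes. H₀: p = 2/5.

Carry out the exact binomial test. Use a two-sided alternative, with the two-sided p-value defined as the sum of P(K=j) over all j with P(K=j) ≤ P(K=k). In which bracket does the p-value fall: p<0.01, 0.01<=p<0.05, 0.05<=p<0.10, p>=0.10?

Exact binomial: n=37, k=25, p₀=2/5=0.4000
P(X=j) = C(n,j)·p₀^j·(1−p₀)^(n−j); p = Σ P(X=j) over j with P(X=j) ≤ P(X=25)
p-value (two-sided) = 0.00110
→ bracket: p<0.01

p-value bracket: p<0.01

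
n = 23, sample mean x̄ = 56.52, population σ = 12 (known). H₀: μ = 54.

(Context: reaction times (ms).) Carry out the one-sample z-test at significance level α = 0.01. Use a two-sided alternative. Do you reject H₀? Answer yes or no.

reject H₀: no

SE = σ/√n = 12/√23 = 2.5022
z = (x̄−μ₀)/SE = (56.52−54)/2.5022 = 1.0071
p-value (two-sided) = 0.31387
At α=0.01: p ≥ α → fail to reject H₀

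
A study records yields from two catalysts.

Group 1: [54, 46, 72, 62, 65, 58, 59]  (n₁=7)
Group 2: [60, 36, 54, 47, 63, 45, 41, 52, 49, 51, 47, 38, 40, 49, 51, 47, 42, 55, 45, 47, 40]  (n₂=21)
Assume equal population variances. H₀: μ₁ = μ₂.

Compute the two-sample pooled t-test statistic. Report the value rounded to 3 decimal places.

x̄₁=59.429, s₁=8.243, n₁=7
x̄₂=47.571, s₂=6.947, n₂=21
s_p² = [6·8.243² + 20·6.947²]/26 = 52.8022
SE = √(s_p²·(1/7+1/21)) = 3.1714
t = (59.429−47.571)/3.1714 = 3.7388
df = 26

test statistic = 3.739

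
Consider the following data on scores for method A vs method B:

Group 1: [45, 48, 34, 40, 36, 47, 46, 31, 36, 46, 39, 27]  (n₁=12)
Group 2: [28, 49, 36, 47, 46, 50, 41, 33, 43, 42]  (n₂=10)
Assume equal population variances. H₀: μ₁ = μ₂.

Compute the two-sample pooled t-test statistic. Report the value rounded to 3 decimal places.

x̄₁=39.583, s₁=6.921, n₁=12
x̄₂=41.500, s₂=7.200, n₂=10
s_p² = [11·6.921² + 9·7.200²]/20 = 49.6708
SE = √(s_p²·(1/12+1/10)) = 3.0177
t = (39.583−41.500)/3.0177 = -0.6351
df = 20

test statistic = -0.635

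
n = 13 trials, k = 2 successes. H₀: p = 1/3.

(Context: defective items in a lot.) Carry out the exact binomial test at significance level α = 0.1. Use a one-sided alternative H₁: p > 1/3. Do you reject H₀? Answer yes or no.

Exact binomial: n=13, k=2, p₀=1/3=0.3333
P(X≥2) from Σ C(n,i)·p₀^i·(1−p₀)^(n−i)
p-value (one-sided, H₁ greater) = 0.96146
At α=0.1: p ≥ α → fail to reject H₀

reject H₀: no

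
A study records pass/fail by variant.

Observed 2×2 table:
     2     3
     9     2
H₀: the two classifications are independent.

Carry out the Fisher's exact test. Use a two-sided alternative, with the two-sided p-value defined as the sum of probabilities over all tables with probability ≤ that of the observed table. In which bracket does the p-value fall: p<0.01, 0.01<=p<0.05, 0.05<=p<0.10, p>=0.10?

p-value bracket: p>=0.10

Margins: r₁=5, r₂=11, c₁=11, c₂=5, n=16
p_obs = C(5,2)·C(11,9)/C(16,11); sum pmf over tables with pmf ≤ p_obs
p-value (two-sided) = 0.24451
→ bracket: p>=0.10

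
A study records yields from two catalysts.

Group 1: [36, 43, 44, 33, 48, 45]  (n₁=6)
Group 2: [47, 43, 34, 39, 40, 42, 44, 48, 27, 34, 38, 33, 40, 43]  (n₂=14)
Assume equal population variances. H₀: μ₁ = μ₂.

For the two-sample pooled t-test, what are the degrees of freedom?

df = n₁ + n₂ − 2 = 6 + 14 − 2 = 18

degrees of freedom = 18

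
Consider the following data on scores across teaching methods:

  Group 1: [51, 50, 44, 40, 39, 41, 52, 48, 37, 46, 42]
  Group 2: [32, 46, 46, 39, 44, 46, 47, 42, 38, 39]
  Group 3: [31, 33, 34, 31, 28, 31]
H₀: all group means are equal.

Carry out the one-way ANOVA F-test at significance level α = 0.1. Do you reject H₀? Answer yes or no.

reject H₀: yes

Group means [44.55, 41.90, 31.33], grand mean 40.630
SSB = Σnᵢ(x̄ᵢ−x̄)² = 703.336; SSW = ΣΣ(x−x̄ᵢ)² = 500.961
MSB = 703.336/2 = 351.6678; MSW = 500.961/24 = 20.8734
F = MSB/MSW = 16.8477
df = (2, 24)
p-value (upper-tail) = 0.00003
At α=0.1: p < α → reject H₀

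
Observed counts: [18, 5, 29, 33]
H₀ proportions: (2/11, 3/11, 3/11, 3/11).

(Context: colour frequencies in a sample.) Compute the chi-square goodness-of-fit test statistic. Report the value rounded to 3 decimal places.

test statistic = 20.298

n = 85; E_i = n·p_i = [15.45, 23.18, 23.18, 23.18]
χ² = (18−15.45)²/15.45 + (5−23.18)²/23.18 + (29−23.18)²/23.18 + (33−23.18)²/23.18 = 20.2980
df = 3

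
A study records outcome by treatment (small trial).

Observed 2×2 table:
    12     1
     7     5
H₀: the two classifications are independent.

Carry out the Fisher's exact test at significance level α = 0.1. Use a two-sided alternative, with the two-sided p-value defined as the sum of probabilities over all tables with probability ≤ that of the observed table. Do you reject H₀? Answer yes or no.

reject H₀: yes

Margins: r₁=13, r₂=12, c₁=19, c₂=6, n=25
p_obs = C(13,12)·C(12,7)/C(25,19); sum pmf over tables with pmf ≤ p_obs
p-value (two-sided) = 0.07304
At α=0.1: p < α → reject H₀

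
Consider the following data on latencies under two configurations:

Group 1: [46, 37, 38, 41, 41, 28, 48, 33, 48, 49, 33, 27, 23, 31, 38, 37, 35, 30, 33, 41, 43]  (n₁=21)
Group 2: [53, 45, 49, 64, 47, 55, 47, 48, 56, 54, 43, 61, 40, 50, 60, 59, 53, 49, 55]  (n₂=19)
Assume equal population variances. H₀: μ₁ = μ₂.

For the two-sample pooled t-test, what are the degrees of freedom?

df = n₁ + n₂ − 2 = 21 + 19 − 2 = 38

degrees of freedom = 38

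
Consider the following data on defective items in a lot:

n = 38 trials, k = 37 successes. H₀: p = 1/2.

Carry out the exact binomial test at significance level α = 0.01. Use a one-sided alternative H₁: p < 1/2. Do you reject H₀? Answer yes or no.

reject H₀: no

Exact binomial: n=38, k=37, p₀=1/2=0.5000
P(X≤37) from Σ C(n,i)·p₀^i·(1−p₀)^(n−i)
p-value (one-sided, H₁ less) = 1.00000
At α=0.01: p ≥ α → fail to reject H₀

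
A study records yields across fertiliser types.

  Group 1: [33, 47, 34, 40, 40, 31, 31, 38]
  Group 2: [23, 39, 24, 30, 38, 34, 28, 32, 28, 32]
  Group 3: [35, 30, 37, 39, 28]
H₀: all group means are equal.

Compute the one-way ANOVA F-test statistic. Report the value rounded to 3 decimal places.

test statistic = 2.829

Group means [36.75, 30.80, 33.80], grand mean 33.522
SSB = Σnᵢ(x̄ᵢ−x̄)² = 157.839; SSW = ΣΣ(x−x̄ᵢ)² = 557.900
MSB = 157.839/2 = 78.9196; MSW = 557.900/20 = 27.8950
F = MSB/MSW = 2.8292
df = (2, 20)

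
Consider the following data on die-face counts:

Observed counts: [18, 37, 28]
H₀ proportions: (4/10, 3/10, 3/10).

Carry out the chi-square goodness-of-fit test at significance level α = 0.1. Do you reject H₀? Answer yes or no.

reject H₀: yes

n = 83; E_i = n·p_i = [33.20, 24.90, 24.90]
χ² = (18−33.20)²/33.20 + (37−24.90)²/24.90 + (28−24.90)²/24.90 = 13.2249
df = 2
p-value (upper-tail) = 0.00134
At α=0.1: p < α → reject H₀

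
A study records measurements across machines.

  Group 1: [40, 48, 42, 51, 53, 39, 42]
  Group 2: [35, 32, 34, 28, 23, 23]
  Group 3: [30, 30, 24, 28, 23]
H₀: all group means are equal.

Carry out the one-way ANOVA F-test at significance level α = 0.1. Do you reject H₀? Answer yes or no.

reject H₀: yes

Group means [45.00, 29.17, 27.00], grand mean 34.722
SSB = Σnᵢ(x̄ᵢ−x̄)² = 1222.778; SSW = ΣΣ(x−x̄ᵢ)² = 374.833
MSB = 1222.778/2 = 611.3889; MSW = 374.833/15 = 24.9889
F = MSB/MSW = 24.4664
df = (2, 15)
p-value (upper-tail) = 0.00002
At α=0.1: p < α → reject H₀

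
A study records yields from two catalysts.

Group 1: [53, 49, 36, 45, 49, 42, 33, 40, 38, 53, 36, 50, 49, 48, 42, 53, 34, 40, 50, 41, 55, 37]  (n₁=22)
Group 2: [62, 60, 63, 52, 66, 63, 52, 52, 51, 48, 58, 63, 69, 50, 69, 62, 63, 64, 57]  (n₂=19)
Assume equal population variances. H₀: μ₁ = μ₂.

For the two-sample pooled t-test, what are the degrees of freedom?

degrees of freedom = 39

df = n₁ + n₂ − 2 = 22 + 19 − 2 = 39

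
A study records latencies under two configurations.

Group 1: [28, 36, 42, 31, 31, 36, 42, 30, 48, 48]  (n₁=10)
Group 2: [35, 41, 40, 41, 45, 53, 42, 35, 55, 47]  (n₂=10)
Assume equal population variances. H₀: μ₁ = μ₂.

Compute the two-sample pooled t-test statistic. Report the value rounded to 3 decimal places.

x̄₁=37.200, s₁=7.421, n₁=10
x̄₂=43.400, s₂=6.736, n₂=10
s_p² = [9·7.421² + 9·6.736²]/18 = 50.2222
SE = √(s_p²·(1/10+1/10)) = 3.1693
t = (37.200−43.400)/3.1693 = -1.9563
df = 18

test statistic = -1.956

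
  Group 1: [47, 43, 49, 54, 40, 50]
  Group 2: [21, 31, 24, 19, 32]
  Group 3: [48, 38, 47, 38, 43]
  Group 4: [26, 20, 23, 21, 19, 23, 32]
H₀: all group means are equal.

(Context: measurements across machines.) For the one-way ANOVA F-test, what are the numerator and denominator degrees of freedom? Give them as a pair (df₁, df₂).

k = 4 groups, N = 23 total
df = (k−1, N−k) = (4−1, 23−4) = (3, 19)

degrees of freedom = [3, 19]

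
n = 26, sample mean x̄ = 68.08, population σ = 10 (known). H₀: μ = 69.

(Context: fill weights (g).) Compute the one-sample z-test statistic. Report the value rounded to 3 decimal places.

test statistic = -0.469

SE = σ/√n = 10/√26 = 1.9612
z = (x̄−μ₀)/SE = (68.08−69)/1.9612 = -0.4691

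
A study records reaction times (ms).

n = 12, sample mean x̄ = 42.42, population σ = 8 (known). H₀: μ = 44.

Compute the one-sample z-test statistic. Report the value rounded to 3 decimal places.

SE = σ/√n = 8/√12 = 2.3094
z = (x̄−μ₀)/SE = (42.42−44)/2.3094 = -0.6842

test statistic = -0.684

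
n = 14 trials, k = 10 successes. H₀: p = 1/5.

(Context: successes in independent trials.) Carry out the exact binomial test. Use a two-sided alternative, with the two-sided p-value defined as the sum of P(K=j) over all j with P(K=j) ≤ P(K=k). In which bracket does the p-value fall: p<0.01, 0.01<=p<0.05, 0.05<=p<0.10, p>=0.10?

Exact binomial: n=14, k=10, p₀=1/5=0.2000
P(X=j) = C(n,j)·p₀^j·(1−p₀)^(n−j); p = Σ P(X=j) over j with P(X=j) ≤ P(X=10)
p-value (two-sided) = 0.00005
→ bracket: p<0.01

p-value bracket: p<0.01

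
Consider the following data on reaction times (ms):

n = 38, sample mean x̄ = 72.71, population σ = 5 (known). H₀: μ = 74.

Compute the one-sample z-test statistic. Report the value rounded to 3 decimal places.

SE = σ/√n = 5/√38 = 0.8111
z = (x̄−μ₀)/SE = (72.71−74)/0.8111 = -1.5904

test statistic = -1.590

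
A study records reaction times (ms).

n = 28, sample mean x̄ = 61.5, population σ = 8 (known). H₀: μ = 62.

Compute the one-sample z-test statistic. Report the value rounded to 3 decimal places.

test statistic = -0.331

SE = σ/√n = 8/√28 = 1.5119
z = (x̄−μ₀)/SE = (61.5−62)/1.5119 = -0.3307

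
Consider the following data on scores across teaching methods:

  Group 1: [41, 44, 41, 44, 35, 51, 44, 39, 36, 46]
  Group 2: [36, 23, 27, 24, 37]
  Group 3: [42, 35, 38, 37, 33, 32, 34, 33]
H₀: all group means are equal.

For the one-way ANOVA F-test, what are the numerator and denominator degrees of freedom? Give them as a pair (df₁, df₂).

k = 3 groups, N = 23 total
df = (k−1, N−k) = (3−1, 23−3) = (2, 20)

degrees of freedom = [2, 20]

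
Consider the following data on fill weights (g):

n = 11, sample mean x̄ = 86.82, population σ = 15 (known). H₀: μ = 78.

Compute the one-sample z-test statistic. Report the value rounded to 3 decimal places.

test statistic = 1.950

SE = σ/√n = 15/√11 = 4.5227
z = (x̄−μ₀)/SE = (86.82−78)/4.5227 = 1.9502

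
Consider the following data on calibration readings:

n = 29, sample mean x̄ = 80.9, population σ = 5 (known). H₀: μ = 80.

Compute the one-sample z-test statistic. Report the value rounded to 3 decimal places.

SE = σ/√n = 5/√29 = 0.9285
z = (x̄−μ₀)/SE = (80.9−80)/0.9285 = 0.9693

test statistic = 0.969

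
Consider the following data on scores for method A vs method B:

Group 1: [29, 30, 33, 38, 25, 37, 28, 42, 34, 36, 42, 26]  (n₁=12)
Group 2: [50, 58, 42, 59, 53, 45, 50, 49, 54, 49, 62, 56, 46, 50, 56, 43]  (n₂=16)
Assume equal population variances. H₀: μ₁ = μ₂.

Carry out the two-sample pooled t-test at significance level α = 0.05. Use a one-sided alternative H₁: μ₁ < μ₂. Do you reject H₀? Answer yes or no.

x̄₁=33.333, s₁=5.836, n₁=12
x̄₂=51.375, s₂=5.841, n₂=16
s_p² = [11·5.836² + 15·5.841²]/26 = 34.0929
SE = √(s_p²·(1/12+1/16)) = 2.2298
t = (33.333−51.375)/2.2298 = -8.0913
df = 26
p-value (one-sided, H₁ less) = 0.00000
At α=0.05: p < α → reject H₀

reject H₀: yes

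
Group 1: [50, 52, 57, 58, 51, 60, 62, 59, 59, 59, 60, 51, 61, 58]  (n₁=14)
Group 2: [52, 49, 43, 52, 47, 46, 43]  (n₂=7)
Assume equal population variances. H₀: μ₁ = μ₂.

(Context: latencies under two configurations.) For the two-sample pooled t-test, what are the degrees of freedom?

degrees of freedom = 19

df = n₁ + n₂ − 2 = 14 + 7 − 2 = 19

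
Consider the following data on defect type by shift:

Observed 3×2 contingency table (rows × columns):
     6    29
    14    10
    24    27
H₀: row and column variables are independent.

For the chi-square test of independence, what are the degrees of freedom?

degrees of freedom = 2

df = (r−1)(c−1) = (3−1)·(2−1) = 2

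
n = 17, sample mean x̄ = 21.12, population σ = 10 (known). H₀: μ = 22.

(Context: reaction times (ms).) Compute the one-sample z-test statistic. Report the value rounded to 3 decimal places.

SE = σ/√n = 10/√17 = 2.4254
z = (x̄−μ₀)/SE = (21.12−22)/2.4254 = -0.3628

test statistic = -0.363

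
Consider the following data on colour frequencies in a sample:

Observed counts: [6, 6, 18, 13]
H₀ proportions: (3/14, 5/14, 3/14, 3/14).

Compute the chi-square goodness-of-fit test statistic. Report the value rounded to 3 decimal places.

test statistic = 16.755

n = 43; E_i = n·p_i = [9.21, 15.36, 9.21, 9.21]
χ² = (6−9.21)²/9.21 + (6−15.36)²/15.36 + (18−9.21)²/9.21 + (13−9.21)²/9.21 = 16.7550
df = 3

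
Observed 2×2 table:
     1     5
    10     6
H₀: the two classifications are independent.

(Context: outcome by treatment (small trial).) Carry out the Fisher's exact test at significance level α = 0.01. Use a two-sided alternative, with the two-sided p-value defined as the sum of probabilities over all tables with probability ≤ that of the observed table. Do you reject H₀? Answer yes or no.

Margins: r₁=6, r₂=16, c₁=11, c₂=11, n=22
p_obs = C(6,1)·C(16,10)/C(22,11); sum pmf over tables with pmf ≤ p_obs
p-value (two-sided) = 0.14861
At α=0.01: p ≥ α → fail to reject H₀

reject H₀: no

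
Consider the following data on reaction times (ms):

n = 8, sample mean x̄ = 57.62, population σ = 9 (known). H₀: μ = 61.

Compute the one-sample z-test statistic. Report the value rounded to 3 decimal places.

SE = σ/√n = 9/√8 = 3.1820
z = (x̄−μ₀)/SE = (57.62−61)/3.1820 = -1.0622

test statistic = -1.062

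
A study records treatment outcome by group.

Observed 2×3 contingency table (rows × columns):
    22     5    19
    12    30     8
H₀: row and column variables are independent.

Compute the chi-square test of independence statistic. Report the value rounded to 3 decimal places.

Row totals [46, 50], col totals [34, 35, 27], n=96
χ² = (22−16.29)²/16.29 + (5−16.77)²/16.77 + (19−12.94)²/12.94 + (12−17.71)²/17.71 + (30−18.23)²/18.23 + (8−14.06)²/14.06 = 25.1568
df = 2

test statistic = 25.157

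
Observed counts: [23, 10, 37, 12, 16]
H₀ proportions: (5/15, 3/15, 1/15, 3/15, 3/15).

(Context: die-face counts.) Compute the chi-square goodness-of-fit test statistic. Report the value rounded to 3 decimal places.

n = 98; E_i = n·p_i = [32.67, 19.60, 6.53, 19.60, 19.60]
χ² = (23−32.67)²/32.67 + (10−19.60)²/19.60 + (37−6.53)²/6.53 + (12−19.60)²/19.60 + (16−19.60)²/19.60 = 153.2449
df = 4

test statistic = 153.245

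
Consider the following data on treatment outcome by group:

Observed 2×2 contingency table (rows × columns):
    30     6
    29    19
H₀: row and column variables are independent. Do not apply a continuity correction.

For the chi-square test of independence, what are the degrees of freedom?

df = (r−1)(c−1) = (2−1)·(2−1) = 1

degrees of freedom = 1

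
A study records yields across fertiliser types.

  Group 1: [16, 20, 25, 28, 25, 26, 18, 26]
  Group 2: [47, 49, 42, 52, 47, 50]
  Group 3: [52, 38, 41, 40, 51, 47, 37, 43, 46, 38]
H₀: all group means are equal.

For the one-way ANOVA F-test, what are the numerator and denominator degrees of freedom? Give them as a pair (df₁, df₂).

degrees of freedom = [2, 21]

k = 3 groups, N = 24 total
df = (k−1, N−k) = (3−1, 24−3) = (2, 21)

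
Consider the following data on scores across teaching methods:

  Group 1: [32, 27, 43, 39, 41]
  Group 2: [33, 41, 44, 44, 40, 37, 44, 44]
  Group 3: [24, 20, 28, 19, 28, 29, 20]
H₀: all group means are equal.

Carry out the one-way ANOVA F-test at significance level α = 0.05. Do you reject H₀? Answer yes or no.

Group means [36.40, 40.88, 24.00], grand mean 33.850
SSB = Σnᵢ(x̄ᵢ−x̄)² = 1106.475; SSW = ΣΣ(x−x̄ᵢ)² = 410.075
MSB = 1106.475/2 = 553.2375; MSW = 410.075/17 = 24.1221
F = MSB/MSW = 22.9349
df = (2, 17)
p-value (upper-tail) = 0.00001
At α=0.05: p < α → reject H₀

reject H₀: yes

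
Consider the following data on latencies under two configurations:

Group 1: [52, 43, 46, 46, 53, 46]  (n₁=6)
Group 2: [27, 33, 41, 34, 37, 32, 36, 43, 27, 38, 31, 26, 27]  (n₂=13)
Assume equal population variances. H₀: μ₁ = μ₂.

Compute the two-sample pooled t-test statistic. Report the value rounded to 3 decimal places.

test statistic = 5.662

x̄₁=47.667, s₁=3.933, n₁=6
x̄₂=33.231, s₂=5.600, n₂=13
s_p² = [5·3.933² + 12·5.600²]/17 = 26.6848
SE = √(s_p²·(1/6+1/13)) = 2.5495
t = (47.667−33.231)/2.5495 = 5.6622
df = 17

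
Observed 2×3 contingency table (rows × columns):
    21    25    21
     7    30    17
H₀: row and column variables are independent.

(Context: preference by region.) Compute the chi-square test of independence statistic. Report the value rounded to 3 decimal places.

test statistic = 6.555

Row totals [67, 54], col totals [28, 55, 38], n=121
χ² = (21−15.50)²/15.50 + (25−30.45)²/30.45 + (21−21.04)²/21.04 + (7−12.50)²/12.50 + (30−24.55)²/24.55 + (17−16.96)²/16.96 = 6.5546
df = 2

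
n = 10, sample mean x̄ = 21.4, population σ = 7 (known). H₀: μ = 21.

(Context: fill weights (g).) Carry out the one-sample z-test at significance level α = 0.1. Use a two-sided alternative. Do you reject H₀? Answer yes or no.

SE = σ/√n = 7/√10 = 2.2136
z = (x̄−μ₀)/SE = (21.4−21)/2.2136 = 0.1807
p-value (two-sided) = 0.85660
At α=0.1: p ≥ α → fail to reject H₀

reject H₀: no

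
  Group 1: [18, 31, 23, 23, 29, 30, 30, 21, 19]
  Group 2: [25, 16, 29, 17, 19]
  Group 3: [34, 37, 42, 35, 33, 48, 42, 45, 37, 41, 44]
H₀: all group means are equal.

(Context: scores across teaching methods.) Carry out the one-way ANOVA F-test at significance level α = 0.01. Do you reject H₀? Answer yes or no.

reject H₀: yes

Group means [24.89, 21.20, 39.82], grand mean 30.720
SSB = Σnᵢ(x̄ᵢ−x̄)² = 1669.715; SSW = ΣΣ(x−x̄ᵢ)² = 577.325
MSB = 1669.715/2 = 834.8574; MSW = 577.325/22 = 26.2421
F = MSB/MSW = 31.8137
df = (2, 22)
p-value (upper-tail) = 0.00000
At α=0.01: p < α → reject H₀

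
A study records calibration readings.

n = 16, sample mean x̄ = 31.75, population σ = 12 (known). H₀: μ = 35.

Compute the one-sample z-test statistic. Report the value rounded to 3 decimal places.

test statistic = -1.083

SE = σ/√n = 12/√16 = 3.0000
z = (x̄−μ₀)/SE = (31.75−35)/3.0000 = -1.0833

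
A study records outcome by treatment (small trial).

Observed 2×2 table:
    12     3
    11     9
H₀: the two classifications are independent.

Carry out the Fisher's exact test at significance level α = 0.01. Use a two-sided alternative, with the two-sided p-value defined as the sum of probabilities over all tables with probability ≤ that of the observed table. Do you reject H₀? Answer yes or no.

Margins: r₁=15, r₂=20, c₁=23, c₂=12, n=35
p_obs = C(15,12)·C(20,11)/C(35,23); sum pmf over tables with pmf ≤ p_obs
p-value (two-sided) = 0.16292
At α=0.01: p ≥ α → fail to reject H₀

reject H₀: no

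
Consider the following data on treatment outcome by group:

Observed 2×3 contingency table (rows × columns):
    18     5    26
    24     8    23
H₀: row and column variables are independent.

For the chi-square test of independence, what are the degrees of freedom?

df = (r−1)(c−1) = (2−1)·(3−1) = 2

degrees of freedom = 2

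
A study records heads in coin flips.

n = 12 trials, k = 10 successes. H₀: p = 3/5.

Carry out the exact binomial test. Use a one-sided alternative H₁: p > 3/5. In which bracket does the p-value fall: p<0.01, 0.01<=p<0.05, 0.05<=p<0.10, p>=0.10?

p-value bracket: 0.05<=p<0.10

Exact binomial: n=12, k=10, p₀=3/5=0.6000
P(X≥10) from Σ C(n,i)·p₀^i·(1−p₀)^(n−i)
p-value (one-sided, H₁ greater) = 0.08344
→ bracket: 0.05<=p<0.10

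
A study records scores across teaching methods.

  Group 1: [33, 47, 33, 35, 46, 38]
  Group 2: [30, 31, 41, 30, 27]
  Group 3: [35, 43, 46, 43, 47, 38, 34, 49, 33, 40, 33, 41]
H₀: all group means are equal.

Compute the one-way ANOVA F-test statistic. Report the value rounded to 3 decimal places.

test statistic = 3.784

Group means [38.67, 31.80, 40.17], grand mean 37.957
SSB = Σnᵢ(x̄ᵢ−x̄)² = 251.157; SSW = ΣΣ(x−x̄ᵢ)² = 663.800
MSB = 251.157/2 = 125.5783; MSW = 663.800/20 = 33.1900
F = MSB/MSW = 3.7836
df = (2, 20)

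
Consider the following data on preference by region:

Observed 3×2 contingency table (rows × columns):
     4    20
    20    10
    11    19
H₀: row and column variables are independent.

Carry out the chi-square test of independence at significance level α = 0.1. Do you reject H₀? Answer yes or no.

reject H₀: yes

Row totals [24, 30, 30], col totals [35, 49], n=84
χ² = (4−10.00)²/10.00 + (20−14.00)²/14.00 + (20−12.50)²/12.50 + (10−17.50)²/17.50 + (11−12.50)²/12.50 + (19−17.50)²/17.50 = 14.1943
df = 2
p-value (upper-tail) = 0.00083
At α=0.1: p < α → reject H₀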